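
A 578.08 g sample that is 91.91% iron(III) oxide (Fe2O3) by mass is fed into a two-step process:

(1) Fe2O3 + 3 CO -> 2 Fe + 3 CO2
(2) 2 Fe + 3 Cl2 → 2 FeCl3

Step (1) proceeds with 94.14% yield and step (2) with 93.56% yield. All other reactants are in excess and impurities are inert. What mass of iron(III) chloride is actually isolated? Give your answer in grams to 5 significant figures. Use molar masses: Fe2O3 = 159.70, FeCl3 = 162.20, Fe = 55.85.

Pure Fe2O3 = 578.08 × 0.9191 = 531.313 g.
n(Fe2O3) = 531.313 / 159.70 = 3.32695 mol.
Step 1 (Fe2O3:Fe = 1:2): theoretical n(Fe) = 6.65389 mol; at 94.14% yield, n(Fe) = 6.26397 mol.
Step 2 (Fe:FeCl3 = 2:2): theoretical n(FeCl3) = 6.26397 mol, so theoretical mass = 6.26397 × 162.20 = 1016.02 g.
At 93.56% yield, actual mass of FeCl3 = 1016.02 × 0.9356 = 950.585 g.

950.59 g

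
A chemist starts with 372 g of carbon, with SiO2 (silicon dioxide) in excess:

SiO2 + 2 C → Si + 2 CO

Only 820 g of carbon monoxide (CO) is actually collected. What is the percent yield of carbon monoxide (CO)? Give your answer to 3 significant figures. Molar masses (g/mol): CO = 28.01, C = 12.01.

94.5 %

n(C) = 372.0 g / 12.01 g/mol = 30.97 mol.
From the equation the C:CO mole ratio is 2:2, so n(CO) = 30.97 × 2/2 = 30.97 mol.
Mass of CO = 30.97 mol × 28.01 g/mol = 867.6 g.
This is the theoretical yield. Percent yield = 820 g / 867.6 g × 100% = 94.52%.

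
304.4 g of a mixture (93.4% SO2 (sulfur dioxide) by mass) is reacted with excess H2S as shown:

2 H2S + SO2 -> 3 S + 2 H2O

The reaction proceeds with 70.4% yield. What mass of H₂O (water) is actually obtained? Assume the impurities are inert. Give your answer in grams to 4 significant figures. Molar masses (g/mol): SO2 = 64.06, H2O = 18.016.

Pure SO2 available = 304.4 g × 0.934 = 284.31 g.
n(SO2) = 284.31 g / 64.06 g/mol = 4.4382 mol.
From the equation the SO2:H2O mole ratio is 1:2, so n(H2O) = 4.4382 × 2/1 = 8.8764 mol.
Mass of H2O = 8.8764 mol × 18.016 g/mol = 159.92 g.
Actual mass collected = 159.92 g × 0.704 = 112.58 g.

112.6 g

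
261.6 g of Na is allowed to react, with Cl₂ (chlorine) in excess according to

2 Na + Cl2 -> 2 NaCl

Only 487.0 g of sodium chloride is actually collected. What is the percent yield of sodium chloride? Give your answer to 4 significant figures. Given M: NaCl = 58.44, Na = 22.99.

73.24 %

n(Na) = 261.60 g / 22.99 g/mol = 11.379 mol.
From the equation the Na:NaCl mole ratio is 2:2, so n(NaCl) = 11.379 × 2/2 = 11.379 mol.
Mass of NaCl = 11.379 mol × 58.44 g/mol = 664.98 g.
This is the theoretical yield. Percent yield = 487.0 g / 664.98 g × 100% = 73.235%.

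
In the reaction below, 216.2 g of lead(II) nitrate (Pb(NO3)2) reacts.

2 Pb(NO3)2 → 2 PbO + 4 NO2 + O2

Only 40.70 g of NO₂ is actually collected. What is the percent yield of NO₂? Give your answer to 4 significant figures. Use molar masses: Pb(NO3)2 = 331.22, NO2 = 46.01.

67.76 %

n(Pb(NO3)2) = 216.20 g / 331.22 g/mol = 0.65274 mol.
From the equation the Pb(NO3)2:NO2 mole ratio is 2:4, so n(NO2) = 0.65274 × 4/2 = 1.3055 mol.
Mass of NO2 = 1.3055 mol × 46.01 g/mol = 60.065 g.
This is the theoretical yield. Percent yield = 40.70 g / 60.065 g × 100% = 67.760%.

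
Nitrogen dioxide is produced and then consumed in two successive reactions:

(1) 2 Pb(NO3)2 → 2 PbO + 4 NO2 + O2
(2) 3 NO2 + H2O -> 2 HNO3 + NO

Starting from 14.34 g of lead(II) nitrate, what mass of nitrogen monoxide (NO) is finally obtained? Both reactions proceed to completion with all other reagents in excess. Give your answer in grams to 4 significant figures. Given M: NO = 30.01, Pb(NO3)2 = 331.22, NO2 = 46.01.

0.8662 g

n(Pb(NO3)2) = 14.340 / 331.22 = 0.043294 mol.
Step 1 gives a 2:4 ratio of Pb(NO3)2 to NO2, so n(NO2) = 0.086589 mol.
In step 2 the NO2:NO ratio is 3:1, so n(NO) = 0.028863 mol.
Mass of NO = 0.028863 × 30.01 = 0.86618 g.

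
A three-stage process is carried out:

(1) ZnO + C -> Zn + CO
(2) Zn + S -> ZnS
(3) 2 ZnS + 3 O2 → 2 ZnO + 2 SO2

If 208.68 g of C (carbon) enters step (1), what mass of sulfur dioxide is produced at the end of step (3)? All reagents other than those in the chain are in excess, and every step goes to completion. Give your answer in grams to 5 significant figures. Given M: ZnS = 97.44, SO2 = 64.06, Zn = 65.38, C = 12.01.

1113.1 g

n(C) = 208.68 / 12.01 = 17.3755 mol.
Reaction (1): C→Zn ratio 1:1 ⇒ n(Zn) = 17.3755 mol.
Reaction (2): Zn→ZnS ratio 1:1 ⇒ n(ZnS) = 17.3755 mol.
Reaction (3): ZnS→SO2 ratio 2:2 ⇒ n(SO2) = 17.3755 mol.
Mass of SO2 = 17.3755 × 64.06 = 1113.08 g.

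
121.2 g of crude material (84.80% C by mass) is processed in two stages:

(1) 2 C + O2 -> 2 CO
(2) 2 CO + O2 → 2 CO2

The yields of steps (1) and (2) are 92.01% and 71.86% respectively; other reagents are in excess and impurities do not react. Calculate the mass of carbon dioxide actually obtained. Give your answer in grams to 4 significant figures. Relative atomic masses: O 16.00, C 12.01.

249.0 g

Pure C = 121.2 × 0.8480 = 102.78 g.
M(C) = 12.01 g/mol.
M(CO2) = 12.01 + 2(16.00) = 44.01 g/mol.
n(C) = 102.78 / 12.01 = 8.5577 mol.
Step 1 (C:CO = 2:2): theoretical n(CO) = 8.5577 mol; at 92.01% yield, n(CO) = 7.8739 mol.
Step 2 (CO:CO2 = 2:2): theoretical n(CO2) = 7.8739 mol, so theoretical mass = 7.8739 × 44.01 = 346.53 g.
At 71.86% yield, actual mass of CO2 = 346.53 × 0.7186 = 249.02 g.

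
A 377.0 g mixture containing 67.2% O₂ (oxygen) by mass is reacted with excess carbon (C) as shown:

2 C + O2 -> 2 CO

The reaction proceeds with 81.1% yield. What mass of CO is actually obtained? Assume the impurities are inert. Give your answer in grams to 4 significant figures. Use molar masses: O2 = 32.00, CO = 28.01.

359.7 g

Pure O2 available = 377.0 g × 0.672 = 253.34 g.
n(O2) = 253.34 g / 32.00 g/mol = 7.9170 mol.
From the equation the O2:CO mole ratio is 1:2, so n(CO) = 7.9170 × 2/1 = 15.834 mol.
Mass of CO = 15.834 mol × 28.01 g/mol = 443.51 g.
Actual mass collected = 443.51 g × 0.811 = 359.69 g.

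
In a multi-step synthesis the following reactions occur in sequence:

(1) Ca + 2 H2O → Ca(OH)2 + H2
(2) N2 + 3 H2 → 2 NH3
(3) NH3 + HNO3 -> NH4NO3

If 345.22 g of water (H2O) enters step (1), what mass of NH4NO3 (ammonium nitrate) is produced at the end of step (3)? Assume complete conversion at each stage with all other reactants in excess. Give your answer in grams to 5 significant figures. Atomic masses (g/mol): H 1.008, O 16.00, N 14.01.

511.31 g

M(H2O) = 2(1.008) + 16.00 = 18.016 g/mol.
M(NH4NO3) = 2(14.01) + 4(1.008) + 3(16.00) = 80.052 g/mol.
n(H2O) = 345.22 / 18.016 = 19.1619 mol.
Reaction (1): H2O→H2 ratio 2:1 ⇒ n(H2) = 9.58093 mol.
Reaction (2): H2→NH3 ratio 3:2 ⇒ n(NH3) = 6.38729 mol.
Reaction (3): NH3→NH4NO3 ratio 1:1 ⇒ n(NH4NO3) = 6.38729 mol.
Mass of NH4NO3 = 6.38729 × 80.052 = 511.315 g.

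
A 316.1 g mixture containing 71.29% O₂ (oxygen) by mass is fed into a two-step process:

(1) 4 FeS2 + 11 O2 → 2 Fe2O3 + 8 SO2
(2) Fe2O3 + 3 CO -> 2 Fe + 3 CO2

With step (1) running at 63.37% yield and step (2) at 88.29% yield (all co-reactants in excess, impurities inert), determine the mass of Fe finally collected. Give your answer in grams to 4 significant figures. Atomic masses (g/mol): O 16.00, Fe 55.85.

80.02 g

Pure O2 = 316.1 × 0.7129 = 225.35 g.
M(O2) = 2(16.00) = 32.00 g/mol.
M(Fe) = 55.85 g/mol.
n(O2) = 225.35 / 32.00 = 7.0421 mol.
Step 1 (O2:Fe2O3 = 11:2): theoretical n(Fe2O3) = 1.2804 mol; at 63.37% yield, n(Fe2O3) = 0.81138 mol.
Step 2 (Fe2O3:Fe = 1:2): theoretical n(Fe) = 1.6228 mol, so theoretical mass = 1.6228 × 55.85 = 90.631 g.
At 88.29% yield, actual mass of Fe = 90.631 × 0.8829 = 80.018 g.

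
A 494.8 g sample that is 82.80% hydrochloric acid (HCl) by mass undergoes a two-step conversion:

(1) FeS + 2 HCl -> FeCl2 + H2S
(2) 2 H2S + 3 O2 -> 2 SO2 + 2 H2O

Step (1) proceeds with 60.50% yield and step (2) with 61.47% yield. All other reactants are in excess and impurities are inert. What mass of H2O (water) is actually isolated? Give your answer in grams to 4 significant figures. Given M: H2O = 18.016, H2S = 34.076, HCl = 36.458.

37.65 g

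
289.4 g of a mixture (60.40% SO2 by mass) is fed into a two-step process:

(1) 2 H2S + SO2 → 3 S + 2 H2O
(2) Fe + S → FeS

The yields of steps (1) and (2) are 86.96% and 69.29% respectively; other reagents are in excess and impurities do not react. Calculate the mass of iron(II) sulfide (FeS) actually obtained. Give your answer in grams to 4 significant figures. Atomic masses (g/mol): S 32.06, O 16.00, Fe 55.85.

Pure SO2 = 289.4 × 0.6040 = 174.80 g.
M(SO2) = 32.06 + 2(16.00) = 64.06 g/mol.
M(FeS) = 55.85 + 32.06 = 87.91 g/mol.
n(SO2) = 174.80 / 64.06 = 2.7287 mol.
Step 1 (SO2:S = 1:3): theoretical n(S) = 8.1860 mol; at 86.96% yield, n(S) = 7.1185 mol.
Step 2 (S:FeS = 1:1): theoretical n(FeS) = 7.1185 mol, so theoretical mass = 7.1185 × 87.91 = 625.79 g.
At 69.29% yield, actual mass of FeS = 625.79 × 0.6929 = 433.61 g.

433.6 g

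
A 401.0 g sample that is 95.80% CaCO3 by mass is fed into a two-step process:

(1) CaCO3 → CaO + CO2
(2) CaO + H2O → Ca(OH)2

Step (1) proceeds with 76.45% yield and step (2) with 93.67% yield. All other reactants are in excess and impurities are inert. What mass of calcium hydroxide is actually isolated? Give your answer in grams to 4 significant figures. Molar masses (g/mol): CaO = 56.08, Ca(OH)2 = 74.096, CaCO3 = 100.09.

203.7 g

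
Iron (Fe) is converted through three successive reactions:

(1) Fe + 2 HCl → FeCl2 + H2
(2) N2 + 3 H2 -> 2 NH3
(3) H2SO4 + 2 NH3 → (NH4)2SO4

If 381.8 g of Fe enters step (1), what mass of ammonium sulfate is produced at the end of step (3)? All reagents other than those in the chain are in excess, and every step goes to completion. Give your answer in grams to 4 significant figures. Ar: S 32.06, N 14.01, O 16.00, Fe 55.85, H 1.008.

301.1 g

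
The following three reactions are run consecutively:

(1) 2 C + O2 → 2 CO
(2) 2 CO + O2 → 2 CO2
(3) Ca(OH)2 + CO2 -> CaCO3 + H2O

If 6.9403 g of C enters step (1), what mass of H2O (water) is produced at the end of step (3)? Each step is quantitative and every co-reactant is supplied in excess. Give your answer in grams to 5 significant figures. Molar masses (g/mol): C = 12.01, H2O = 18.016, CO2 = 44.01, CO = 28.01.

n(C) = 6.9403 / 12.01 = 0.577877 mol.
Reaction (1): C→CO ratio 2:2 ⇒ n(CO) = 0.577877 mol.
Reaction (2): CO→CO2 ratio 2:2 ⇒ n(CO2) = 0.577877 mol.
Reaction (3): CO2→H2O ratio 1:1 ⇒ n(H2O) = 0.577877 mol.
Mass of H2O = 0.577877 × 18.016 = 10.4110 g.

10.411 g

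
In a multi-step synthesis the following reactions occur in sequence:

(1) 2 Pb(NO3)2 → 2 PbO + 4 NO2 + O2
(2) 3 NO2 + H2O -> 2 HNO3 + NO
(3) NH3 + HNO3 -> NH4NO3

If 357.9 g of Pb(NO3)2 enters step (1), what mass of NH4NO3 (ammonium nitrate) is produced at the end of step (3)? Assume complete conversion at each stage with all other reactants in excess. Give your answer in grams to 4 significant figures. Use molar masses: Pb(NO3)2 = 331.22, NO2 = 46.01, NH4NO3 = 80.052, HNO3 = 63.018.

n(Pb(NO3)2) = 357.9 / 331.22 = 1.0806 mol.
Reaction (1): Pb(NO3)2→NO2 ratio 2:4 ⇒ n(NO2) = 2.1611 mol.
Reaction (2): NO2→HNO3 ratio 3:2 ⇒ n(HNO3) = 1.4407 mol.
Reaction (3): HNO3→NH4NO3 ratio 1:1 ⇒ n(NH4NO3) = 1.4407 mol.
Mass of NH4NO3 = 1.4407 × 80.052 = 115.33 g.

115.3 g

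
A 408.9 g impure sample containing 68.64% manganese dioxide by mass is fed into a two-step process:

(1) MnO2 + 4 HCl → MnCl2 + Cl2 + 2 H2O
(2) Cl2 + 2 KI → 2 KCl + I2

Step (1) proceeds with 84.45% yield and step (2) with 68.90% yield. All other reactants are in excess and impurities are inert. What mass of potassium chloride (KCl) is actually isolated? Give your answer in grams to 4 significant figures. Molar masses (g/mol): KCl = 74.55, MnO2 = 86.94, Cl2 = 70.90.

280.1 g

Pure MnO2 = 408.9 × 0.6864 = 280.67 g.
n(MnO2) = 280.67 / 86.94 = 3.2283 mol.
Step 1 (MnO2:Cl2 = 1:1): theoretical n(Cl2) = 3.2283 mol; at 84.45% yield, n(Cl2) = 2.7263 mol.
Step 2 (Cl2:KCl = 1:2): theoretical n(KCl) = 5.4526 mol, so theoretical mass = 5.4526 × 74.55 = 406.49 g.
At 68.90% yield, actual mass of KCl = 406.49 × 0.6890 = 280.07 g.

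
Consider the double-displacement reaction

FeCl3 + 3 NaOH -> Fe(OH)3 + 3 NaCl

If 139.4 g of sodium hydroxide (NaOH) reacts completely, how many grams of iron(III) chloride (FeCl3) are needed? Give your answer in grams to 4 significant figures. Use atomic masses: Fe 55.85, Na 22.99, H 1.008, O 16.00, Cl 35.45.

188.4 g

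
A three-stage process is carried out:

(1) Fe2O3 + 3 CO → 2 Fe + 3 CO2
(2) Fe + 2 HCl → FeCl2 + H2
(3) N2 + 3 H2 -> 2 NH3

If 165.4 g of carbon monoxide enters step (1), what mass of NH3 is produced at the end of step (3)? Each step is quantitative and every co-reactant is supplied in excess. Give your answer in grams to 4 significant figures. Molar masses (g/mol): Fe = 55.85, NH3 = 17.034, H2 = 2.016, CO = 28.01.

n(CO) = 165.4 / 28.01 = 5.9050 mol.
Reaction (1): CO→Fe ratio 3:2 ⇒ n(Fe) = 3.9367 mol.
Reaction (2): Fe→H2 ratio 1:1 ⇒ n(H2) = 3.9367 mol.
Reaction (3): H2→NH3 ratio 3:2 ⇒ n(NH3) = 2.6245 mol.
Mass of NH3 = 2.6245 × 17.034 = 44.705 g.

44.71 g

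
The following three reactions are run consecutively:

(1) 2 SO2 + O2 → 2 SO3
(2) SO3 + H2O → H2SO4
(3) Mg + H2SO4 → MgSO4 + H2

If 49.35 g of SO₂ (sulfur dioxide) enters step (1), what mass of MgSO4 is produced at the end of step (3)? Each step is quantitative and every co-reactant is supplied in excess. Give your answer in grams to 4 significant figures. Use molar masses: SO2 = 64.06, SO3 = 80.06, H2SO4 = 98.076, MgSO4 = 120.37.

92.73 g

n(SO2) = 49.35 / 64.06 = 0.77037 mol.
Reaction (1): SO2→SO3 ratio 2:2 ⇒ n(SO3) = 0.77037 mol.
Reaction (2): SO3→H2SO4 ratio 1:1 ⇒ n(H2SO4) = 0.77037 mol.
Reaction (3): H2SO4→MgSO4 ratio 1:1 ⇒ n(MgSO4) = 0.77037 mol.
Mass of MgSO4 = 0.77037 × 120.37 = 92.730 g.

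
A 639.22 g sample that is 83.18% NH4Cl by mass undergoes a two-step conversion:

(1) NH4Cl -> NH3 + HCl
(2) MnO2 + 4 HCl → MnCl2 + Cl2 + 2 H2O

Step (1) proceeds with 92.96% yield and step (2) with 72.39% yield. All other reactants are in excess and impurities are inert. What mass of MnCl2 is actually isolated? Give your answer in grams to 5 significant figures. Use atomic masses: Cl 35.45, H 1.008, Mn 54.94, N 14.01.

Pure NH4Cl = 639.22 × 0.8318 = 531.703 g.
M(NH4Cl) = 14.01 + 4(1.008) + 35.45 = 53.492 g/mol.
M(MnCl2) = 54.94 + 2(35.45) = 125.84 g/mol.
n(NH4Cl) = 531.703 / 53.492 = 9.93986 mol.
Step 1 (NH4Cl:HCl = 1:1): theoretical n(HCl) = 9.93986 mol; at 92.96% yield, n(HCl) = 9.24010 mol.
Step 2 (HCl:MnCl2 = 4:1): theoretical n(MnCl2) = 2.31002 mol, so theoretical mass = 2.31002 × 125.84 = 290.693 g.
At 72.39% yield, actual mass of MnCl2 = 290.693 × 0.7239 = 210.433 g.

210.43 g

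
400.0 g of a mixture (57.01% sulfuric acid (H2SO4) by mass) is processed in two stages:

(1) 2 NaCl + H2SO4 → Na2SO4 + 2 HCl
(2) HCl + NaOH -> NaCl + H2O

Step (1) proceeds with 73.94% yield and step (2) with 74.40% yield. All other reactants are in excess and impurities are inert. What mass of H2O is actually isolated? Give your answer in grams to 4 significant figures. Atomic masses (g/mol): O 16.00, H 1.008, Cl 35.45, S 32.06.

46.09 g

Pure H2SO4 = 400.0 × 0.5701 = 228.04 g.
M(H2SO4) = 2(1.008) + 32.06 + 4(16.00) = 98.076 g/mol.
M(H2O) = 2(1.008) + 16.00 = 18.016 g/mol.
n(H2SO4) = 228.04 / 98.076 = 2.3251 mol.
Step 1 (H2SO4:HCl = 1:2): theoretical n(HCl) = 4.6503 mol; at 73.94% yield, n(HCl) = 3.4384 mol.
Step 2 (HCl:H2O = 1:1): theoretical n(H2O) = 3.4384 mol, so theoretical mass = 3.4384 × 18.016 = 61.946 g.
At 74.40% yield, actual mass of H2O = 61.946 × 0.7440 = 46.088 g.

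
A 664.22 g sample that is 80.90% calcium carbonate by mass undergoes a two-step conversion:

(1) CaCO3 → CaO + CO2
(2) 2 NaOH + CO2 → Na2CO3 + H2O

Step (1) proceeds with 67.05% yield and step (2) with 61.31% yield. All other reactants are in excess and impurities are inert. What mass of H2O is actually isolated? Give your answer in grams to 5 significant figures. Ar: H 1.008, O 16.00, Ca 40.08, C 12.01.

39.761 g

Pure CaCO3 = 664.22 × 0.8090 = 537.354 g.
M(CaCO3) = 40.08 + 12.01 + 3(16.00) = 100.09 g/mol.
M(H2O) = 2(1.008) + 16.00 = 18.016 g/mol.
n(CaCO3) = 537.354 / 100.09 = 5.36871 mol.
Step 1 (CaCO3:CO2 = 1:1): theoretical n(CO2) = 5.36871 mol; at 67.05% yield, n(CO2) = 3.59972 mol.
Step 2 (CO2:H2O = 1:1): theoretical n(H2O) = 3.59972 mol, so theoretical mass = 3.59972 × 18.016 = 64.8525 g.
At 61.31% yield, actual mass of H2O = 64.8525 × 0.6131 = 39.7611 g.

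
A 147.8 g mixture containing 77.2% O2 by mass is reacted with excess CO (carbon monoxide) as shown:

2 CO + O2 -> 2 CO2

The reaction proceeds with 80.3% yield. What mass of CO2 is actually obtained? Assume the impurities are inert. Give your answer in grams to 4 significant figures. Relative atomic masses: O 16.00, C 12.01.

Pure O2 available = 147.8 g × 0.772 = 114.10 g.
M(O2) = 2(16.00) = 32.00 g/mol.
M(CO2) = 12.01 + 2(16.00) = 44.01 g/mol.
n(O2) = 114.10 g / 32.00 g/mol = 3.5657 mol.
From the equation the O2:CO2 mole ratio is 1:2, so n(CO2) = 3.5657 × 2/1 = 7.1314 mol.
Mass of CO2 = 7.1314 mol × 44.01 g/mol = 313.85 g.
Actual mass collected = 313.85 g × 0.803 = 252.02 g.

252.0 g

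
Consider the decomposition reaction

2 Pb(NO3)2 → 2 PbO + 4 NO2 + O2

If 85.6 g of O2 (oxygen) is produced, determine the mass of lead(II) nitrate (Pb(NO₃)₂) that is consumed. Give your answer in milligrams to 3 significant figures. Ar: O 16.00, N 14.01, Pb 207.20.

1770000 mg

M(O2) = 2(16.00) = 32.00 g/mol.
M(Pb(NO3)2) = 207.20 + 2(14.01) + 6(16.00) = 331.22 g/mol.
n(O2) = 85.60 g / 32.00 g/mol = 2.675 mol.
From the equation the O2:Pb(NO3)2 mole ratio is 1:2, so n(Pb(NO3)2) = 2.675 × 2/1 = 5.350 mol.
Mass of Pb(NO3)2 = 5.350 mol × 331.22 g/mol = 1772 g.
Converting to mg: 1772 g = 1770000 mg.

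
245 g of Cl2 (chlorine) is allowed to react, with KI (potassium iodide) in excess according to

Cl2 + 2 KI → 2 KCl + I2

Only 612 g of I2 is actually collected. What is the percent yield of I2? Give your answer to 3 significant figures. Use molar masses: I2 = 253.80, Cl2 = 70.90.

69.8 %

n(Cl2) = 245.0 g / 70.90 g/mol = 3.456 mol.
From the equation the Cl2:I2 mole ratio is 1:1, so n(I2) = 3.456 × 1/1 = 3.456 mol.
Mass of I2 = 3.456 mol × 253.80 g/mol = 877.0 g.
This is the theoretical yield. Percent yield = 612 g / 877.0 g × 100% = 69.78%.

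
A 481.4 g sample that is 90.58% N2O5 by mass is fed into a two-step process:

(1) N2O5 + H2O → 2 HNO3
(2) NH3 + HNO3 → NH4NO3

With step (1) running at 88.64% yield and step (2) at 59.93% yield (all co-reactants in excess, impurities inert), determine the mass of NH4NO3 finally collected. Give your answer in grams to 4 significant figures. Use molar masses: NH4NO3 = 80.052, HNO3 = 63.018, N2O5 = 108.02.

343.3 g

Pure N2O5 = 481.4 × 0.9058 = 436.05 g.
n(N2O5) = 436.05 / 108.02 = 4.0368 mol.
Step 1 (N2O5:HNO3 = 1:2): theoretical n(HNO3) = 8.0735 mol; at 88.64% yield, n(HNO3) = 7.1564 mol.
Step 2 (HNO3:NH4NO3 = 1:1): theoretical n(NH4NO3) = 7.1564 mol, so theoretical mass = 7.1564 × 80.052 = 572.88 g.
At 59.93% yield, actual mass of NH4NO3 = 572.88 × 0.5993 = 343.33 g.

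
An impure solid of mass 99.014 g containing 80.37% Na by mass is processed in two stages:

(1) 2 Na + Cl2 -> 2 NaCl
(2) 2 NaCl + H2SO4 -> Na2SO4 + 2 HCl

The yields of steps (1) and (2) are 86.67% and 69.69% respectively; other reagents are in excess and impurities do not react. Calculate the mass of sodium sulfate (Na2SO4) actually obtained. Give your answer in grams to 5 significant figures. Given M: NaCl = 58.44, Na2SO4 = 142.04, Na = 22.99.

148.48 g

Pure Na = 99.014 × 0.8037 = 79.5776 g.
n(Na) = 79.5776 / 22.99 = 3.46140 mol.
Step 1 (Na:NaCl = 2:2): theoretical n(NaCl) = 3.46140 mol; at 86.67% yield, n(NaCl) = 2.99999 mol.
Step 2 (NaCl:Na2SO4 = 2:1): theoretical n(Na2SO4) = 1.50000 mol, so theoretical mass = 1.50000 × 142.04 = 213.060 g.
At 69.69% yield, actual mass of Na2SO4 = 213.060 × 0.6969 = 148.481 g.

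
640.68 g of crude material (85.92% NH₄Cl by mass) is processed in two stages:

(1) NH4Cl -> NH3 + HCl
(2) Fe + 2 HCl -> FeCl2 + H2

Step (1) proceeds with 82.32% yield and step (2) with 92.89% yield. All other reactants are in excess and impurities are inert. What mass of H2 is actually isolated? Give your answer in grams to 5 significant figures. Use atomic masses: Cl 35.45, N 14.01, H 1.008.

7.9320 g

Pure NH4Cl = 640.68 × 0.8592 = 550.472 g.
M(NH4Cl) = 14.01 + 4(1.008) + 35.45 = 53.492 g/mol.
M(H2) = 2(1.008) = 2.016 g/mol.
n(NH4Cl) = 550.472 / 53.492 = 10.2907 mol.
Step 1 (NH4Cl:HCl = 1:1): theoretical n(HCl) = 10.2907 mol; at 82.32% yield, n(HCl) = 8.47134 mol.
Step 2 (HCl:H2 = 2:1): theoretical n(H2) = 4.23567 mol, so theoretical mass = 4.23567 × 2.016 = 8.53911 g.
At 92.89% yield, actual mass of H2 = 8.53911 × 0.9289 = 7.93198 g.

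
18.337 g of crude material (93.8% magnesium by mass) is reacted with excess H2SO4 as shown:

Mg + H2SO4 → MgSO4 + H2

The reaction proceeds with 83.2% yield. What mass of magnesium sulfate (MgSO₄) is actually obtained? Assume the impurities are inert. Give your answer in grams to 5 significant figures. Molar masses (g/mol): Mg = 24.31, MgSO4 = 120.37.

Pure Mg available = 18.337 g × 0.938 = 17.2001 g.
n(Mg) = 17.2001 g / 24.31 g/mol = 0.707532 mol.
From the equation the Mg:MgSO4 mole ratio is 1:1, so n(MgSO4) = 0.707532 × 1/1 = 0.707532 mol.
Mass of MgSO4 = 0.707532 mol × 120.37 g/mol = 85.1656 g.
Actual mass collected = 85.1656 g × 0.832 = 70.8578 g.

70.858 g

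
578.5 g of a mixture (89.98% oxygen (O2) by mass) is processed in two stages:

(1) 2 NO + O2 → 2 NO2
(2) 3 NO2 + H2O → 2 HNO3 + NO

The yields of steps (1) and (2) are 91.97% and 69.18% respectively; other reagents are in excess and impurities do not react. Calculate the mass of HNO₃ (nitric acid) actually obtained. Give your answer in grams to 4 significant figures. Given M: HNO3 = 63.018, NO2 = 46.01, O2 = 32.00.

869.6 g

Pure O2 = 578.5 × 0.8998 = 520.53 g.
n(O2) = 520.53 / 32.00 = 16.267 mol.
Step 1 (O2:NO2 = 1:2): theoretical n(NO2) = 32.533 mol; at 91.97% yield, n(NO2) = 29.921 mol.
Step 2 (NO2:HNO3 = 3:2): theoretical n(HNO3) = 19.947 mol, so theoretical mass = 19.947 × 63.018 = 1257.0 g.
At 69.18% yield, actual mass of HNO3 = 1257.0 × 0.6918 = 869.62 g.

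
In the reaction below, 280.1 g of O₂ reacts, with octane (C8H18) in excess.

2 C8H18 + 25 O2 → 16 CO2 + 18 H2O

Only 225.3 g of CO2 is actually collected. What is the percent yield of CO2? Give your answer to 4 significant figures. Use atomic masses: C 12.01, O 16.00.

91.38 %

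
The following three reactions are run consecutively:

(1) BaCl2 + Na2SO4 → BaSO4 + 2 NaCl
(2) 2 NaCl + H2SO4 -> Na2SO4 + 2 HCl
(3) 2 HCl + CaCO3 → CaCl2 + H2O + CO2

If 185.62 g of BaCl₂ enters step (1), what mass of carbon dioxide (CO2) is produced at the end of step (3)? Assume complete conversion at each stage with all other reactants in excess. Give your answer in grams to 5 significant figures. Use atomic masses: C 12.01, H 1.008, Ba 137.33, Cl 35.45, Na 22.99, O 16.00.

39.231 g

M(BaCl2) = 137.33 + 2(35.45) = 208.23 g/mol.
M(CO2) = 12.01 + 2(16.00) = 44.01 g/mol.
n(BaCl2) = 185.62 / 208.23 = 0.891418 mol.
Reaction (1): BaCl2→NaCl ratio 1:2 ⇒ n(NaCl) = 1.78284 mol.
Reaction (2): NaCl→HCl ratio 2:2 ⇒ n(HCl) = 1.78284 mol.
Reaction (3): HCl→CO2 ratio 2:1 ⇒ n(CO2) = 0.891418 mol.
Mass of CO2 = 0.891418 × 44.01 = 39.2313 g.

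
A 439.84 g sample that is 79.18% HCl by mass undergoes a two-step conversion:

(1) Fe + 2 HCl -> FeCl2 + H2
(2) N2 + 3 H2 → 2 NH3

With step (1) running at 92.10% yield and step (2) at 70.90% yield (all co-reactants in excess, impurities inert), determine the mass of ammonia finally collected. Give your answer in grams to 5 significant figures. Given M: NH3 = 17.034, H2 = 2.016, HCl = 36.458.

Pure HCl = 439.84 × 0.7918 = 348.265 g.
n(HCl) = 348.265 / 36.458 = 9.55251 mol.
Step 1 (HCl:H2 = 2:1): theoretical n(H2) = 4.77625 mol; at 92.10% yield, n(H2) = 4.39893 mol.
Step 2 (H2:NH3 = 3:2): theoretical n(NH3) = 2.93262 mol, so theoretical mass = 2.93262 × 17.034 = 49.9542 g.
At 70.90% yield, actual mass of NH3 = 49.9542 × 0.7090 = 35.4176 g.

35.418 g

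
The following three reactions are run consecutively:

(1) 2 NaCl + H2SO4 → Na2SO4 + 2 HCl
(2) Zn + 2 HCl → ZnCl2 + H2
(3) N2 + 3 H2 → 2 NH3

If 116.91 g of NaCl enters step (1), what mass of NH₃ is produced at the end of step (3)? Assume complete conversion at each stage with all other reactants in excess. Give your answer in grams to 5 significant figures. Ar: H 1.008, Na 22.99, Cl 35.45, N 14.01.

M(NaCl) = 22.99 + 35.45 = 58.44 g/mol.
M(NH3) = 14.01 + 3(1.008) = 17.034 g/mol.
n(NaCl) = 116.91 / 58.44 = 2.00051 mol.
Reaction (1): NaCl→HCl ratio 2:2 ⇒ n(HCl) = 2.00051 mol.
Reaction (2): HCl→H2 ratio 2:1 ⇒ n(H2) = 1.00026 mol.
Reaction (3): H2→NH3 ratio 3:2 ⇒ n(NH3) = 0.666838 mol.
Mass of NH3 = 0.666838 × 17.034 = 11.3589 g.

11.359 g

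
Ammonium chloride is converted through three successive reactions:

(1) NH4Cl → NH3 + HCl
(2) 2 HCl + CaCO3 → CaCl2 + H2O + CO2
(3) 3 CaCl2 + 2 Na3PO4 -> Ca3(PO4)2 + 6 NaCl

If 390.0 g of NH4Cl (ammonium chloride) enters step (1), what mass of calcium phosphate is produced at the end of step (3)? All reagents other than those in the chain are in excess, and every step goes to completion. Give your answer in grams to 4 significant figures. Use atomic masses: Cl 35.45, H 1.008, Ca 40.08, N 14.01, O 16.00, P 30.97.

M(NH4Cl) = 14.01 + 4(1.008) + 35.45 = 53.492 g/mol.
M(Ca3(PO4)2) = 3(40.08) + 2(30.97) + 8(16.00) = 310.18 g/mol.
n(NH4Cl) = 390.0 / 53.492 = 7.2908 mol.
Reaction (1): NH4Cl→HCl ratio 1:1 ⇒ n(HCl) = 7.2908 mol.
Reaction (2): HCl→CaCl2 ratio 2:1 ⇒ n(CaCl2) = 3.6454 mol.
Reaction (3): CaCl2→Ca3(PO4)2 ratio 3:1 ⇒ n(Ca3(PO4)2) = 1.2151 mol.
Mass of Ca3(PO4)2 = 1.2151 × 310.18 = 376.91 g.

376.9 g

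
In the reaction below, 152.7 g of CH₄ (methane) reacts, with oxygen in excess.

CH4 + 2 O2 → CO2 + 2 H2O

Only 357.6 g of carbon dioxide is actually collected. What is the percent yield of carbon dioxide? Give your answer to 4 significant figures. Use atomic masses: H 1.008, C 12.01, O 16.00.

85.36 %

M(CH4) = 12.01 + 4(1.008) = 16.042 g/mol.
M(CO2) = 12.01 + 2(16.00) = 44.01 g/mol.
n(CH4) = 152.70 g / 16.042 g/mol = 9.5188 mol.
From the equation the CH4:CO2 mole ratio is 1:1, so n(CO2) = 9.5188 × 1/1 = 9.5188 mol.
Mass of CO2 = 9.5188 mol × 44.01 g/mol = 418.92 g.
This is the theoretical yield. Percent yield = 357.6 g / 418.92 g × 100% = 85.362%.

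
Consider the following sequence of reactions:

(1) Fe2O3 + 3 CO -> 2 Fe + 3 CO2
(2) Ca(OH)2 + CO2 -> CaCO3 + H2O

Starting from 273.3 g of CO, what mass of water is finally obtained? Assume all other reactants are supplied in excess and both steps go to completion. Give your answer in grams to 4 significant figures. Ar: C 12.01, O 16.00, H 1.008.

175.8 g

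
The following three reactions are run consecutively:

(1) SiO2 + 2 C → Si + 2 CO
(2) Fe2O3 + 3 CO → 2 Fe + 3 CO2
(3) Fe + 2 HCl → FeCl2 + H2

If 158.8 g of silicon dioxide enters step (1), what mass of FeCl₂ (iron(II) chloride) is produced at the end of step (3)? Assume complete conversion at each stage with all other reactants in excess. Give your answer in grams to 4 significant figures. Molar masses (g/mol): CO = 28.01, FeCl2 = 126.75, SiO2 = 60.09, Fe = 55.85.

n(SiO2) = 158.8 / 60.09 = 2.6427 mol.
Reaction (1): SiO2→CO ratio 1:2 ⇒ n(CO) = 5.2854 mol.
Reaction (2): CO→Fe ratio 3:2 ⇒ n(Fe) = 3.5236 mol.
Reaction (3): Fe→FeCl2 ratio 1:1 ⇒ n(FeCl2) = 3.5236 mol.
Mass of FeCl2 = 3.5236 × 126.75 = 446.62 g.

446.6 g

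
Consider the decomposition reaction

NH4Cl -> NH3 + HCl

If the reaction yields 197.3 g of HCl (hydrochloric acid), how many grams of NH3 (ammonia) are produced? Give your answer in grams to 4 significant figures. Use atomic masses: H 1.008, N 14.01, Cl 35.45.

92.18 g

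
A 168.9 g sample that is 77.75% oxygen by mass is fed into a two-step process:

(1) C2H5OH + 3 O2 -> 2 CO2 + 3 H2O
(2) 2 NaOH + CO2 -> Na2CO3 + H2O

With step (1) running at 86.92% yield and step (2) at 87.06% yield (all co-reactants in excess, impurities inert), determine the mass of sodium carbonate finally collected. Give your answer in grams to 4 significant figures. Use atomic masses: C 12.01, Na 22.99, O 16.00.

219.4 g

Pure O2 = 168.9 × 0.7775 = 131.32 g.
M(O2) = 2(16.00) = 32.00 g/mol.
M(Na2CO3) = 2(22.99) + 12.01 + 3(16.00) = 105.99 g/mol.
n(O2) = 131.32 / 32.00 = 4.1037 mol.
Step 1 (O2:CO2 = 3:2): theoretical n(CO2) = 2.7358 mol; at 86.92% yield, n(CO2) = 2.3780 mol.
Step 2 (CO2:Na2CO3 = 1:1): theoretical n(Na2CO3) = 2.3780 mol, so theoretical mass = 2.3780 × 105.99 = 252.04 g.
At 87.06% yield, actual mass of Na2CO3 = 252.04 × 0.8706 = 219.43 g.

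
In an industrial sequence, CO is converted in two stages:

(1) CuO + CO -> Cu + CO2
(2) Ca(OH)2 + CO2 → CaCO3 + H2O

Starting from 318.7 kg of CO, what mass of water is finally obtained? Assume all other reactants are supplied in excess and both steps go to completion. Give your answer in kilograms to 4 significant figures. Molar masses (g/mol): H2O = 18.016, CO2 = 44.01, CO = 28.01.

318.7 kg = 318700 g.
n(CO) = 318700 / 28.01 = 11378 mol.
Step 1 gives a 1:1 ratio of CO to CO2, so n(CO2) = 11378 mol.
In step 2 the CO2:H2O ratio is 1:1, so n(H2O) = 11378 mol.
Mass of H2O = 11378 × 18.016 = 204990 g = 205.0 kg.

205.0 kg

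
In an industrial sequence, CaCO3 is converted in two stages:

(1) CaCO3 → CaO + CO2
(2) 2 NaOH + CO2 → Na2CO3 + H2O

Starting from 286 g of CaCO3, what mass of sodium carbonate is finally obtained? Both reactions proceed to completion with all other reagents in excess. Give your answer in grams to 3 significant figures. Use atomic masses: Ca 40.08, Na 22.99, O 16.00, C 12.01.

303 g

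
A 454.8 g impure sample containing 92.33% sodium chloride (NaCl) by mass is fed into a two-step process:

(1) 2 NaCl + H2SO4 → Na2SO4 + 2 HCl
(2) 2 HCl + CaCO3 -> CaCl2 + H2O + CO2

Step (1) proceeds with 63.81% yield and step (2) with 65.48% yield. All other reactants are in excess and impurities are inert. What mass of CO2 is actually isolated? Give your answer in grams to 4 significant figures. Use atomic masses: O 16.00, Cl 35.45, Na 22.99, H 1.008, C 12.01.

66.07 g

Pure NaCl = 454.8 × 0.9233 = 419.92 g.
M(NaCl) = 22.99 + 35.45 = 58.44 g/mol.
M(CO2) = 12.01 + 2(16.00) = 44.01 g/mol.
n(NaCl) = 419.92 / 58.44 = 7.1854 mol.
Step 1 (NaCl:HCl = 2:2): theoretical n(HCl) = 7.1854 mol; at 63.81% yield, n(HCl) = 4.5850 mol.
Step 2 (HCl:CO2 = 2:1): theoretical n(CO2) = 2.2925 mol, so theoretical mass = 2.2925 × 44.01 = 100.89 g.
At 65.48% yield, actual mass of CO2 = 100.89 × 0.6548 = 66.065 g.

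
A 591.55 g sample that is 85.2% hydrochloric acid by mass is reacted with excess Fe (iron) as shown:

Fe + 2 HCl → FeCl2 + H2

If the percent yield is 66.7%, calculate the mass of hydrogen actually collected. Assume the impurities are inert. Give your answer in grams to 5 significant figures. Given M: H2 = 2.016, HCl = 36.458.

Pure HCl available = 591.55 g × 0.852 = 504.001 g.
n(HCl) = 504.001 g / 36.458 g/mol = 13.8241 mol.
From the equation the HCl:H2 mole ratio is 2:1, so n(H2) = 13.8241 × 1/2 = 6.91207 mol.
Mass of H2 = 6.91207 mol × 2.016 g/mol = 13.9347 g.
Actual mass collected = 13.9347 g × 0.667 = 9.29447 g.

9.2945 g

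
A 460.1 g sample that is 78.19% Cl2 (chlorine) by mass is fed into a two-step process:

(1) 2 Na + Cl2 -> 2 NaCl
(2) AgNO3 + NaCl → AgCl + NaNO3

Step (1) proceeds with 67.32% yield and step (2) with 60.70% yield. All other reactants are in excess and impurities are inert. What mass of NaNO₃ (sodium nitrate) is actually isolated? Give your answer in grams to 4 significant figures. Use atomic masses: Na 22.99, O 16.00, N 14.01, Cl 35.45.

352.5 g

Pure Cl2 = 460.1 × 0.7819 = 359.75 g.
M(Cl2) = 2(35.45) = 70.90 g/mol.
M(NaNO3) = 22.99 + 14.01 + 3(16.00) = 85.00 g/mol.
n(Cl2) = 359.75 / 70.90 = 5.0741 mol.
Step 1 (Cl2:NaCl = 1:2): theoretical n(NaCl) = 10.148 mol; at 67.32% yield, n(NaCl) = 6.8317 mol.
Step 2 (NaCl:NaNO3 = 1:1): theoretical n(NaNO3) = 6.8317 mol, so theoretical mass = 6.8317 × 85.00 = 580.70 g.
At 60.70% yield, actual mass of NaNO3 = 580.70 × 0.6070 = 352.48 g.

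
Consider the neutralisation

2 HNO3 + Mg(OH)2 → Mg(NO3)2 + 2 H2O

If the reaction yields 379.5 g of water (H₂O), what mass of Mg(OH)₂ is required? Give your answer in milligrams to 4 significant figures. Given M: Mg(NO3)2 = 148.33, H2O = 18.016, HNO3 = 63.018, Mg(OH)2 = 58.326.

n(H2O) = 379.50 g / 18.016 g/mol = 21.065 mol.
From the equation the H2O:Mg(OH)2 mole ratio is 2:1, so n(Mg(OH)2) = 21.065 × 1/2 = 10.532 mol.
Mass of Mg(OH)2 = 10.532 mol × 58.326 g/mol = 614.31 g.
Converting to mg: 614.31 g = 614300 mg.

614300 mg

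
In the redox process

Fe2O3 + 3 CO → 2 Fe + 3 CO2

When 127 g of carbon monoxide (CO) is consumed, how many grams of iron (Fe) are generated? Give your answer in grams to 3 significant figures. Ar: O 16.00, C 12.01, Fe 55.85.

169 g

M(CO) = 12.01 + 16.00 = 28.01 g/mol.
M(Fe) = 55.85 g/mol.
n(CO) = 127.0 g / 28.01 g/mol = 4.534 mol.
From the equation the CO:Fe mole ratio is 3:2, so n(Fe) = 4.534 × 2/3 = 3.023 mol.
Mass of Fe = 3.023 mol × 55.85 g/mol = 168.8 g.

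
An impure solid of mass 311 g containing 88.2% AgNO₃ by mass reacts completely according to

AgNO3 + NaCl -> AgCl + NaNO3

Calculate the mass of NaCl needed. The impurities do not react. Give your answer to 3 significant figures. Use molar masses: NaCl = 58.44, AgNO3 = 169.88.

94.4 g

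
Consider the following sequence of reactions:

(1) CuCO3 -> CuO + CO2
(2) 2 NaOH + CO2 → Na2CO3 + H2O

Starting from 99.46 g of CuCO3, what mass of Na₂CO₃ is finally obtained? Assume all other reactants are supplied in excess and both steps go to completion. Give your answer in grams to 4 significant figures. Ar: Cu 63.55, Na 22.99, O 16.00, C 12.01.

85.32 g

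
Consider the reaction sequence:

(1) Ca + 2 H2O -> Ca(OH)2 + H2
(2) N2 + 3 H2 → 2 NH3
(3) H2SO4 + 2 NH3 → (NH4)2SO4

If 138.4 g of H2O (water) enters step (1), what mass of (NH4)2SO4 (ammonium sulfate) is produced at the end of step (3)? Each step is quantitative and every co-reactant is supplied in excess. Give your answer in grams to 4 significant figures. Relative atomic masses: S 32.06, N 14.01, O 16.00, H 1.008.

169.2 g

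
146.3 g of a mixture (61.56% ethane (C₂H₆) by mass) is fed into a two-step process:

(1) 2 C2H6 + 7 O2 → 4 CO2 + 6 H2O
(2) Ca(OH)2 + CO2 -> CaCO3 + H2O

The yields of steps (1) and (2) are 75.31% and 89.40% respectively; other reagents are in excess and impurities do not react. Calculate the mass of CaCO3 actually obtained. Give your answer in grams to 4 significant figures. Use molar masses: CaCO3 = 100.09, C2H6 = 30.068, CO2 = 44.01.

Pure C2H6 = 146.3 × 0.6156 = 90.062 g.
n(C2H6) = 90.062 / 30.068 = 2.9953 mol.
Step 1 (C2H6:CO2 = 2:4): theoretical n(CO2) = 5.9906 mol; at 75.31% yield, n(CO2) = 4.5115 mol.
Step 2 (CO2:CaCO3 = 1:1): theoretical n(CaCO3) = 4.5115 mol, so theoretical mass = 4.5115 × 100.09 = 451.56 g.
At 89.40% yield, actual mass of CaCO3 = 451.56 × 0.8940 = 403.69 g.

403.7 g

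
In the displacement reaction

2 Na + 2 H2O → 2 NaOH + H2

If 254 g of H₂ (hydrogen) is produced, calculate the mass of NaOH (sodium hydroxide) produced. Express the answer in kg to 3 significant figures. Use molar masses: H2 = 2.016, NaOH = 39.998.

n(H2) = 254.0 g / 2.016 g/mol = 126.0 mol.
From the equation the H2:NaOH mole ratio is 1:2, so n(NaOH) = 126.0 × 2/1 = 252.0 mol.
Mass of NaOH = 252.0 mol × 39.998 g/mol = 10080 g.
Converting to kg: 10080 g = 10.1 kg.

10.1 kg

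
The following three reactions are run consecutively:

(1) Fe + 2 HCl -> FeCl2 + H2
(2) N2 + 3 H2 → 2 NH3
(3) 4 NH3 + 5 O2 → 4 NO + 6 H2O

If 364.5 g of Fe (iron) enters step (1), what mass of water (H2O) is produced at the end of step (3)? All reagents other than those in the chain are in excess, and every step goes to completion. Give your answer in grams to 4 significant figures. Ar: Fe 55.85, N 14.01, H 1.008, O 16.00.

117.6 g

M(Fe) = 55.85 g/mol.
M(H2O) = 2(1.008) + 16.00 = 18.016 g/mol.
n(Fe) = 364.5 / 55.85 = 6.5264 mol.
Reaction (1): Fe→H2 ratio 1:1 ⇒ n(H2) = 6.5264 mol.
Reaction (2): H2→NH3 ratio 3:2 ⇒ n(NH3) = 4.3509 mol.
Reaction (3): NH3→H2O ratio 4:6 ⇒ n(H2O) = 6.5264 mol.
Mass of H2O = 6.5264 × 18.016 = 117.58 g.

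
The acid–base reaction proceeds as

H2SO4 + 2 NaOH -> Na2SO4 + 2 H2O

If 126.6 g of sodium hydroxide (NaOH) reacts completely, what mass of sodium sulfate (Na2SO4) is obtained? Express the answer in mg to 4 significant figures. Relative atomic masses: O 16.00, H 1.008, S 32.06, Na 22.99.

M(NaOH) = 22.99 + 16.00 + 1.008 = 39.998 g/mol.
M(Na2SO4) = 2(22.99) + 32.06 + 4(16.00) = 142.04 g/mol.
n(NaOH) = 126.60 g / 39.998 g/mol = 3.1652 mol.
From the equation the NaOH:Na2SO4 mole ratio is 2:1, so n(Na2SO4) = 3.1652 × 1/2 = 1.5826 mol.
Mass of Na2SO4 = 1.5826 mol × 142.04 g/mol = 224.79 g.
Converting to mg: 224.79 g = 224800 mg.

224800 mg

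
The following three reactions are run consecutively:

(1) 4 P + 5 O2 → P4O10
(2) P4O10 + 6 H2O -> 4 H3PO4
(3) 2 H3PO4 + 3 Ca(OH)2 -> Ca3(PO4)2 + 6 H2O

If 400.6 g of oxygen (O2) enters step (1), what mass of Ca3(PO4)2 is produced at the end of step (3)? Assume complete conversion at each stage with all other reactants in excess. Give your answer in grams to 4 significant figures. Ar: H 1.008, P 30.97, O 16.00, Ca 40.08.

M(O2) = 2(16.00) = 32.00 g/mol.
M(Ca3(PO4)2) = 3(40.08) + 2(30.97) + 8(16.00) = 310.18 g/mol.
n(O2) = 400.6 / 32.00 = 12.519 mol.
Reaction (1): O2→P4O10 ratio 5:1 ⇒ n(P4O10) = 2.5038 mol.
Reaction (2): P4O10→H3PO4 ratio 1:4 ⇒ n(H3PO4) = 10.015 mol.
Reaction (3): H3PO4→Ca3(PO4)2 ratio 2:1 ⇒ n(Ca3(PO4)2) = 5.0075 mol.
Mass of Ca3(PO4)2 = 5.0075 × 310.18 = 1553.2 g.

1553 g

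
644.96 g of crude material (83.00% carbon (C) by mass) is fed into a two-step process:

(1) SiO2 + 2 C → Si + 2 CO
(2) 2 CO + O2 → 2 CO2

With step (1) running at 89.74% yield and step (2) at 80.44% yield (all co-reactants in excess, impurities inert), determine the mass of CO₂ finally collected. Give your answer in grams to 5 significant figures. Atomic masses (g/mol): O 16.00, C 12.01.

1416.0 g

Pure C = 644.96 × 0.8300 = 535.317 g.
M(C) = 12.01 g/mol.
M(CO2) = 12.01 + 2(16.00) = 44.01 g/mol.
n(C) = 535.317 / 12.01 = 44.5726 mol.
Step 1 (C:CO = 2:2): theoretical n(CO) = 44.5726 mol; at 89.74% yield, n(CO) = 39.9994 mol.
Step 2 (CO:CO2 = 2:2): theoretical n(CO2) = 39.9994 mol, so theoretical mass = 39.9994 × 44.01 = 1760.38 g.
At 80.44% yield, actual mass of CO2 = 1760.38 × 0.8044 = 1416.05 g.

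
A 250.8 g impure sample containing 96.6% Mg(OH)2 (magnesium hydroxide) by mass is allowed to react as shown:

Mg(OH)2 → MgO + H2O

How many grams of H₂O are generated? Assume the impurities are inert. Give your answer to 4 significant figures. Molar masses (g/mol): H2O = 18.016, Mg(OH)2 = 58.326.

74.83 g

Mass of pure Mg(OH)2 = 250.8 g × 0.966 = 242.27 g.
n(Mg(OH)2) = 242.27 g / 58.326 g/mol = 4.1538 mol.
From the equation the Mg(OH)2:H2O mole ratio is 1:1, so n(H2O) = 4.1538 × 1/1 = 4.1538 mol.
Mass of H2O = 4.1538 mol × 18.016 g/mol = 74.834 g.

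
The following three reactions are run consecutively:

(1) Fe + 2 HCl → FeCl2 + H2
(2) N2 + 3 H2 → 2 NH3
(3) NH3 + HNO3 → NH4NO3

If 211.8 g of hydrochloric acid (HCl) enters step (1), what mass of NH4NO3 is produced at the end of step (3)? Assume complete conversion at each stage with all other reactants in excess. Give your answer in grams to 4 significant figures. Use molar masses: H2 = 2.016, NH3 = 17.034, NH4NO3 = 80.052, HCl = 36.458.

155.0 g

n(HCl) = 211.8 / 36.458 = 5.8094 mol.
Reaction (1): HCl→H2 ratio 2:1 ⇒ n(H2) = 2.9047 mol.
Reaction (2): H2→NH3 ratio 3:2 ⇒ n(NH3) = 1.9365 mol.
Reaction (3): NH3→NH4NO3 ratio 1:1 ⇒ n(NH4NO3) = 1.9365 mol.
Mass of NH4NO3 = 1.9365 × 80.052 = 155.02 g.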